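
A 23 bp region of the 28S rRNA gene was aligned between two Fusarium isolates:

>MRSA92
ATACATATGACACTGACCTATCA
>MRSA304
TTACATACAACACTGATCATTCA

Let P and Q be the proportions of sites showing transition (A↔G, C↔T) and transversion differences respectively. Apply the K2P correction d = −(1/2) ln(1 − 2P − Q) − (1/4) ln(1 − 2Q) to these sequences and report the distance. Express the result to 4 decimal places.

0.3238

Differing sites — 1:A/T (Tv); 8:T/C (Ti); 9:G/A (Ti); 17:C/T (Ti); 19:T/A (Tv); 20:A/T (Tv).
Of the 6 differences, 3 transitions and 3 transversions over 23 sites: P = 3/23 = 0.130435, Q = 3/23 = 0.130435.
d = −0.5·ln(0.608695) − 0.25·ln(0.739130) = −0.5·(-0.496438) − 0.25·(-0.302281) = 0.3238.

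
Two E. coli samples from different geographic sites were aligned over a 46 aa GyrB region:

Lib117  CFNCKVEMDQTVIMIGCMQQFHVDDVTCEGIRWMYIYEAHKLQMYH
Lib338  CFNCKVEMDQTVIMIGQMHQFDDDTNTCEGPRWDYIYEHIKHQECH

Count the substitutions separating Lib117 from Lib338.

Mismatches occur at site 17 (C/Q), site 19 (Q/H), site 22 (H/D), site 23 (V/D), site 25 (D/T), site 26 (V/N), site 31 (I/P), site 34 (M/D), site 39 (A/H), site 40 (H/I), site 42 (L/H), site 44 (M/E), site 45 (Y/C).
That gives 13 mismatches out of 46 aligned sites, so the Hamming distance is 13.

13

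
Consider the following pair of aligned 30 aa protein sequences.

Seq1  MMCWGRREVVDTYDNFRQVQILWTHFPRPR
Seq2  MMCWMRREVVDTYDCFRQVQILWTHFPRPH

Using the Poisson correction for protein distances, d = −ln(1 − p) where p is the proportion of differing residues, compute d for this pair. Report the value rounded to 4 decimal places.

Mismatches occur at site 5 (G→M), site 15 (N→C), site 30 (R→H).
p = 3/30 = 0.100000.
d = −ln(1 − 0.100000) = −ln(0.900000) = 0.1054.

0.1054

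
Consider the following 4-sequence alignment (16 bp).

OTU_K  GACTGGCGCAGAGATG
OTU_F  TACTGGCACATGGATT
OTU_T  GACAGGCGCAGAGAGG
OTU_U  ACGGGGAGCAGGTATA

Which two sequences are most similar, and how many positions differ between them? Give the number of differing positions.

Pairwise Hamming distances:
  OTU_K vs OTU_F: 5
  OTU_K vs OTU_T: 2
  OTU_K vs OTU_U: 8
  OTU_F vs OTU_T: 7
  OTU_F vs OTU_U: 9
  OTU_T vs OTU_U: 9
The smallest is 2, between OTU_K and OTU_T.

2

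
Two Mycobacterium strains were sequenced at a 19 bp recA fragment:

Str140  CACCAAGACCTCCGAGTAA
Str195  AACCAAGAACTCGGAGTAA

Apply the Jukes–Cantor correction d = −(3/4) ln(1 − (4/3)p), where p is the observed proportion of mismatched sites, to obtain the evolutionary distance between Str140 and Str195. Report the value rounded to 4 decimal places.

Differing sites — 1:C/A; 9:C/A; 13:C/G.
p = 3/19 = 0.157895.
d = −0.75 · ln(1 − (4/3)·0.157895) = −0.75 · ln(0.789473) = −0.75 · (-0.236390) = 0.1773.

0.1773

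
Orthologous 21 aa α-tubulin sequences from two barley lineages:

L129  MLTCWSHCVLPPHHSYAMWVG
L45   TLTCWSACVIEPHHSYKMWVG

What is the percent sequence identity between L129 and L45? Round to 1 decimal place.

Differing sites — 1:M/T; 7:H/A; 10:L/I; 11:P/E; 17:A/K.
16 of the 21 sites match, so the percent identity is 16/21 × 100 = 76.2%.

76.2%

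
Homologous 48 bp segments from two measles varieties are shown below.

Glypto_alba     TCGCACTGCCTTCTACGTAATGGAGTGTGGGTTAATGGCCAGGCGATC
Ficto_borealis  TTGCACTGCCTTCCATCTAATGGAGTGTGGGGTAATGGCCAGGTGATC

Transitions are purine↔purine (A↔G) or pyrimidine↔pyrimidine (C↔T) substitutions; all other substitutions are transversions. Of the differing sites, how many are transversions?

Differing sites — 2:C/T (Ti); 14:T/C (Ti); 16:C/T (Ti); 17:G/C (Tv); 32:T/G (Tv); 44:C/T (Ti).
Of the 6 differences, 4 transitions and 2 transversions, so the answer is 2.

2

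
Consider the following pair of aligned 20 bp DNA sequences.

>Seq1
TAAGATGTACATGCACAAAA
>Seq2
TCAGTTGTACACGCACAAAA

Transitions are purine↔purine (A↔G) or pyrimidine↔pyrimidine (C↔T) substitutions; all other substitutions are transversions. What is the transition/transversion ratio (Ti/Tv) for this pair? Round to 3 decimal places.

0.500

Differing sites — 2:A/C (Tv); 5:A/T (Tv); 12:T/C (Ti).
Of the 3 differences, 1 transition and 2 transversions, so Ti/Tv = 1/2 = 0.500.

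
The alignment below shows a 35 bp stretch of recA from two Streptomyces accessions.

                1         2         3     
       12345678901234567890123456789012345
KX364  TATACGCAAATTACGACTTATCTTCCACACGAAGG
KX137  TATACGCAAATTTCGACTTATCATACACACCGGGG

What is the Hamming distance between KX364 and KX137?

Differing sites — 13:A/T; 23:T/A; 25:C/A; 31:G/C; 32:A/G; 33:A/G.
That gives 6 mismatches out of 35 aligned sites, so the Hamming distance is 6.

6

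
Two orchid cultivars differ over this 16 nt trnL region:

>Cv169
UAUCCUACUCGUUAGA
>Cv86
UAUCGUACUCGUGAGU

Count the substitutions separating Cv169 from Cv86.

3

Mismatches occur at site 5 (C→G), site 13 (U→G), site 16 (A→U).
That gives 3 mismatches out of 16 aligned sites, so the Hamming distance is 3.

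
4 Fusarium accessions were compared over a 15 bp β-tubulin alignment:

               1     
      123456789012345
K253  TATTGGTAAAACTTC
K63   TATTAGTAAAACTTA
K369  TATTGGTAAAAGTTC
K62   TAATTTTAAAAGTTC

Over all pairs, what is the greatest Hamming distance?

5

Pairwise Hamming distances:
  K253 vs K63: 2
  K253 vs K369: 1
  K253 vs K62: 4
  K63 vs K369: 3
  K63 vs K62: 5
  K369 vs K62: 3
The largest is 5, between K63 and K62.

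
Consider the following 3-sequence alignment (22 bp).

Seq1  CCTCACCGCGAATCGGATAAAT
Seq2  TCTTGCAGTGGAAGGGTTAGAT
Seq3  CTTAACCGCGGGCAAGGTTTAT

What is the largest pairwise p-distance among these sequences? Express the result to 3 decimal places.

0.591

Pairwise Hamming distances:
  Seq1 vs Seq2: 10
  Seq1 vs Seq3: 10
  Seq2 vs Seq3: 13
The largest is 13 mismatches, between Seq2 and Seq3; p = 13/22 = 0.591.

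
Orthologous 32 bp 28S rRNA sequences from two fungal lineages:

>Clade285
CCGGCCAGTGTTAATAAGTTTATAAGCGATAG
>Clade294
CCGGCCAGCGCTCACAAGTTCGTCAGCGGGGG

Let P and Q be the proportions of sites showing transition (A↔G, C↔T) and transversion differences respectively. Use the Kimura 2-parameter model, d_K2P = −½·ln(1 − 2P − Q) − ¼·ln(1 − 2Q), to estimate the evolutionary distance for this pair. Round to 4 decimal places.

Mismatches occur at site 9 (T↔C, transition), site 11 (T↔C, transition), site 13 (A↔C, transversion), site 15 (T↔C, transition), site 21 (T↔C, transition), site 22 (A↔G, transition), site 24 (A↔C, transversion), site 29 (A↔G, transition), site 30 (T↔G, transversion), site 31 (A↔G, transition).
Of the 10 differences, 7 transitions and 3 transversions over 32 sites: P = 7/32 = 0.218750, Q = 3/32 = 0.093750.
d = −0.5·ln(0.468750) − 0.25·ln(0.812500) = −0.5·(-0.757686) − 0.25·(-0.207639) = 0.4308.

0.4308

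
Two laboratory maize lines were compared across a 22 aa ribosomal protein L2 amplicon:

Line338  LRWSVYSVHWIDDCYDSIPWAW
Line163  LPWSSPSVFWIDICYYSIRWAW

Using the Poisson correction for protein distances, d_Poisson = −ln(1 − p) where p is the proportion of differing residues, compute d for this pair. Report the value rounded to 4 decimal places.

The sequences differ at positions 2 (R/P), 5 (V/S), 6 (Y/P), 9 (H/F), 13 (D/I), 16 (D/Y), 19 (P/R).
p = 7/22 = 0.318182.
d = −ln(1 − 0.318182) = −ln(0.681818) = 0.3830.

0.3830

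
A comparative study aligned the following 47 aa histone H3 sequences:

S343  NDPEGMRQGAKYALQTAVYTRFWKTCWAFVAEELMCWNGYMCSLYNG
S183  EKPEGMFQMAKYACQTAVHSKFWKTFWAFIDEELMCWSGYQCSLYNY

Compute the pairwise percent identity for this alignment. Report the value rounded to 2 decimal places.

70.21%

Mismatches occur at site 1 (N/E), site 2 (D/K), site 7 (R/F), site 9 (G/M), site 14 (L/C), site 19 (Y/H), site 20 (T/S), site 21 (R/K), site 26 (C/F), site 30 (V/I), site 31 (A/D), site 38 (N/S), site 41 (M/Q), site 47 (G/Y).
33 of the 47 sites match, so the percent identity is 33/47 × 100 = 70.21%.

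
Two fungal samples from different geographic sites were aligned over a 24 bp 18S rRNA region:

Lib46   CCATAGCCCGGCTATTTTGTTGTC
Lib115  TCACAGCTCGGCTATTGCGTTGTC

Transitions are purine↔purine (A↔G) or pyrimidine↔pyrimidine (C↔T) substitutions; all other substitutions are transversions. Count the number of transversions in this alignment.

1

Mismatches occur at site 1 (C→T, transition), site 4 (T→C, transition), site 8 (C→T, transition), site 17 (T→G, transversion), site 18 (T→C, transition).
Of the 5 differences, 4 transitions and 1 transversion, so the answer is 1.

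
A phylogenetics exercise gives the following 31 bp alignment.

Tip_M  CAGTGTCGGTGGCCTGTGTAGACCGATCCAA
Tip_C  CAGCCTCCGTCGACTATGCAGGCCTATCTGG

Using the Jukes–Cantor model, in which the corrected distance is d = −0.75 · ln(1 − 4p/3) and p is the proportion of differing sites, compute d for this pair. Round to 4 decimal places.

Mismatches occur at site 4 (T→C), site 5 (G→C), site 8 (G→C), site 11 (G→C), site 13 (C→A), site 16 (G→A), site 19 (T→C), site 22 (A→G), site 25 (G→T), site 29 (C→T), site 30 (A→G), site 31 (A→G).
p = 12/31 = 0.387097.
d = −0.75 · ln(1 − (4/3)·0.387097) = −0.75 · ln(0.483871) = −0.75 · (-0.725937) = 0.5445.

0.5445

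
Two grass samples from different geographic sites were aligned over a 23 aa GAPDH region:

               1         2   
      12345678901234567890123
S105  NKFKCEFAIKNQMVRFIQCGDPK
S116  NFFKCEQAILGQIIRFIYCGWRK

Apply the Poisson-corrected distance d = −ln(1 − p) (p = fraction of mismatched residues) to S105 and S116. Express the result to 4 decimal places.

Differing sites — 2:K/F; 7:F/Q; 10:K/L; 11:N/G; 13:M/I; 14:V/I; 18:Q/Y; 21:D/W; 22:P/R.
p = 9/23 = 0.391304.
d = −ln(1 − 0.391304) = −ln(0.608696) = 0.4964.

0.4964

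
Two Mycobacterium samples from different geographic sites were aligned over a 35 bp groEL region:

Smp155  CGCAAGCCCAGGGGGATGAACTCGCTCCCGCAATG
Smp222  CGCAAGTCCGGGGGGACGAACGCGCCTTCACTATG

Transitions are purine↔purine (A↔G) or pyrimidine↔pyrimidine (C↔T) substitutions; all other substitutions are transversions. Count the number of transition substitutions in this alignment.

Differing sites — 7:C/T (Ti); 10:A/G (Ti); 17:T/C (Ti); 22:T/G (Tv); 26:T/C (Ti); 27:C/T (Ti); 28:C/T (Ti); 30:G/A (Ti); 32:A/T (Tv).
Of the 9 differences, 7 transitions and 2 transversions, so the answer is 7.

7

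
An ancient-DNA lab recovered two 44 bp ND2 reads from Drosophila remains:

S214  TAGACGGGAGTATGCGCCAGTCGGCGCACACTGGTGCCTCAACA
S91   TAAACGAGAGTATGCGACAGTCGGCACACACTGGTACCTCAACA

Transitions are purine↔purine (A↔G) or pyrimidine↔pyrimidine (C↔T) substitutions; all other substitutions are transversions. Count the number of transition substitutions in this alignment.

The sequences differ at positions 3 (G/A, transition), 7 (G/A, transition), 17 (C/A, transversion), 26 (G/A, transition), 36 (G/A, transition).
Of the 5 differences, 4 transitions and 1 transversion, so the answer is 4.

4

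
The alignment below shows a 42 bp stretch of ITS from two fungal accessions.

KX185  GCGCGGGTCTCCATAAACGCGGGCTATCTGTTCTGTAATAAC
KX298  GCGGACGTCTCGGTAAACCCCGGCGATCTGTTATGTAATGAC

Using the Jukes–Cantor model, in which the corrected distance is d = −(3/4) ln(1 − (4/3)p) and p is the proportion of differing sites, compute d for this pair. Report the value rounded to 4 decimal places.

0.2865

Differing sites — 4:C/G; 5:G/A; 6:G/C; 12:C/G; 13:A/G; 19:G/C; 21:G/C; 25:T/G; 33:C/A; 40:A/G.
p = 10/42 = 0.238095.
d = −0.75 · ln(1 − (4/3)·0.238095) = −0.75 · ln(0.682540) = −0.75 · (-0.381934) = 0.2865.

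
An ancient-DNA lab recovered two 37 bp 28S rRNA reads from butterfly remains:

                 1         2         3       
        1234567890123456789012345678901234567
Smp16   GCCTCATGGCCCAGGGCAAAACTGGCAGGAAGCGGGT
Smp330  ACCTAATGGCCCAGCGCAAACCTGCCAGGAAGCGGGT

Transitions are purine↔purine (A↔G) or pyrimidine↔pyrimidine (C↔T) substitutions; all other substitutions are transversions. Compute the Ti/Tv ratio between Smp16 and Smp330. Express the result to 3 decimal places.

0.250

Mismatches occur at site 1 (G↔A, transition), site 5 (C↔A, transversion), site 15 (G↔C, transversion), site 21 (A↔C, transversion), site 25 (G↔C, transversion).
Of the 5 differences, 1 transition and 4 transversions, so Ti/Tv = 1/4 = 0.250.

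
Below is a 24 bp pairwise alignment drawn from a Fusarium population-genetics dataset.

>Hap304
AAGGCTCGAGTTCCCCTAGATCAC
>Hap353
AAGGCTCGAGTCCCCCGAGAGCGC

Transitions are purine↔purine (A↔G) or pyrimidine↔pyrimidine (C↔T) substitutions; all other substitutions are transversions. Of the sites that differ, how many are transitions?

2

The sequences differ at positions 12 (T/C, transition), 17 (T/G, transversion), 21 (T/G, transversion), 23 (A/G, transition).
Of the 4 differences, 2 transitions and 2 transversions, so the answer is 2.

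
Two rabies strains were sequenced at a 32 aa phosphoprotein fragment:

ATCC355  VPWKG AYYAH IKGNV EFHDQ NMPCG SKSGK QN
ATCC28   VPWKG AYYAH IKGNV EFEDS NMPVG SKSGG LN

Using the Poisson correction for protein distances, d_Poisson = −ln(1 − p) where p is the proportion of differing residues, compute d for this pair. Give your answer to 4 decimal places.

0.1699

The sequences differ at positions 18 (H/E), 20 (Q/S), 24 (C/V), 30 (K/G), 31 (Q/L).
p = 5/32 = 0.156250.
d = −ln(1 − 0.156250) = −ln(0.843750) = 0.1699.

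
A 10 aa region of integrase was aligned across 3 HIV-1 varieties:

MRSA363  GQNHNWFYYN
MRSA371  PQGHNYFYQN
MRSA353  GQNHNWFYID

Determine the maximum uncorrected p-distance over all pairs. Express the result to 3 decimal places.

0.500

Pairwise Hamming distances:
  MRSA363 vs MRSA371: 4
  MRSA363 vs MRSA353: 2
  MRSA371 vs MRSA353: 5
The largest is 5 mismatches, between MRSA371 and MRSA353; p = 5/10 = 0.500.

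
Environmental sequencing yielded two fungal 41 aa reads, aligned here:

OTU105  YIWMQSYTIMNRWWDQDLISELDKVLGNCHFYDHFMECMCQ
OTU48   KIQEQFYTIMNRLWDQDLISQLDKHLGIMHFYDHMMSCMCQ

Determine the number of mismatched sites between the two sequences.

11

The sequences differ at positions 1 (Y/K), 3 (W/Q), 4 (M/E), 6 (S/F), 13 (W/L), 21 (E/Q), 25 (V/H), 28 (N/I), 29 (C/M), 35 (F/M), 37 (E/S).
That gives 11 mismatches out of 41 aligned sites, so the Hamming distance is 11.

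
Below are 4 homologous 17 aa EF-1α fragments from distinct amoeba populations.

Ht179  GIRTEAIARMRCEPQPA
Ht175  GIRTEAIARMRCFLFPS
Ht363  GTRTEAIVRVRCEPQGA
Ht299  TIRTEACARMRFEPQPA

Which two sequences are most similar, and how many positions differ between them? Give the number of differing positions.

3

Pairwise Hamming distances:
  Ht179 vs Ht175: 4
  Ht179 vs Ht363: 4
  Ht179 vs Ht299: 3
  Ht175 vs Ht363: 8
  Ht175 vs Ht299: 7
  Ht363 vs Ht299: 7
The smallest is 3, between Ht179 and Ht299.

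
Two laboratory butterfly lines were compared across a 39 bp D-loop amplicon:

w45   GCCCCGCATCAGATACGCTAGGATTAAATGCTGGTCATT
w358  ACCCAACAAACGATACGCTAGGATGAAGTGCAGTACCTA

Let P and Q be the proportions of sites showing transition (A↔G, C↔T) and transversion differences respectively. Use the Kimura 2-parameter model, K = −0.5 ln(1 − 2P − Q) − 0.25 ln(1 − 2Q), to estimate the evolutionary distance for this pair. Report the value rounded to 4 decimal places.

0.4438

Mismatches occur at site 1 (G→A, transition), site 5 (C→A, transversion), site 6 (G→A, transition), site 9 (T→A, transversion), site 10 (C→A, transversion), site 11 (A→C, transversion), site 25 (T→G, transversion), site 28 (A→G, transition), site 32 (T→A, transversion), site 34 (G→T, transversion), site 35 (T→A, transversion), site 37 (A→C, transversion), site 39 (T→A, transversion).
Of the 13 differences, 3 transitions and 10 transversions over 39 sites: P = 3/39 = 0.076923, Q = 10/39 = 0.256410.
d = −0.5·ln(0.589744) − 0.25·ln(0.487180) = −0.5·(-0.528067) − 0.25·(-0.719122) = 0.4438.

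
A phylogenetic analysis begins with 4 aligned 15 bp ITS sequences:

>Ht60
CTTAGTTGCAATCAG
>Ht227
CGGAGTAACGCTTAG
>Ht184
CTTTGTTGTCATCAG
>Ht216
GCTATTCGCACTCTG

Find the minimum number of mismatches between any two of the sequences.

3

Pairwise Hamming distances:
  Ht60 vs Ht227: 7
  Ht60 vs Ht184: 3
  Ht60 vs Ht216: 6
  Ht227 vs Ht184: 9
  Ht227 vs Ht216: 9
  Ht184 vs Ht216: 9
The smallest is 3, between Ht60 and Ht184.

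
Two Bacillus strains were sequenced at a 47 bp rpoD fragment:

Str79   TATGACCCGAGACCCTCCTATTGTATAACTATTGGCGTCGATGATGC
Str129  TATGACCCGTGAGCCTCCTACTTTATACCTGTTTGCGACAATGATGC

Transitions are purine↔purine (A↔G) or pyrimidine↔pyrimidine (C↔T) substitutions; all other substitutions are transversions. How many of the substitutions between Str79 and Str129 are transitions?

3

Differing sites — 10:A/T (Tv); 13:C/G (Tv); 21:T/C (Ti); 23:G/T (Tv); 28:A/C (Tv); 31:A/G (Ti); 34:G/T (Tv); 38:T/A (Tv); 40:G/A (Ti).
Of the 9 differences, 3 transitions and 6 transversions, so the answer is 3.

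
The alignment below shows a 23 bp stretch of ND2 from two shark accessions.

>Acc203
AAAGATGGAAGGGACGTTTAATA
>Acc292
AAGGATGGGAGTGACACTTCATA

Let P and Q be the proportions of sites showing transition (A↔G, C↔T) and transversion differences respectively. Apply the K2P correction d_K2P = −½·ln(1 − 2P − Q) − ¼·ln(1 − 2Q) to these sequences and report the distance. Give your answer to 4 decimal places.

0.3330

Mismatches occur at site 3 (A/G, transition), site 9 (A/G, transition), site 12 (G/T, transversion), site 16 (G/A, transition), site 17 (T/C, transition), site 20 (A/C, transversion).
Of the 6 differences, 4 transitions and 2 transversions over 23 sites: P = 4/23 = 0.173913, Q = 2/23 = 0.086957.
d = −0.5·ln(0.565217) − 0.25·ln(0.826086) = −0.5·(-0.570546) − 0.25·(-0.191056) = 0.3330.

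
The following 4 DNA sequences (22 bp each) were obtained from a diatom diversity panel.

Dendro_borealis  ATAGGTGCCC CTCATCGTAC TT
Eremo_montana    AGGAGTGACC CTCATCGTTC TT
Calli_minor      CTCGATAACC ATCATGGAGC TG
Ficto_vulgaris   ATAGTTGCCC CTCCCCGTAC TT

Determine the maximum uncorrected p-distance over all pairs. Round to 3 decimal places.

Pairwise Hamming distances:
  Dendro_borealis vs Eremo_montana: 5
  Dendro_borealis vs Calli_minor: 10
  Dendro_borealis vs Ficto_vulgaris: 3
  Eremo_montana vs Calli_minor: 11
  Eremo_montana vs Ficto_vulgaris: 8
  Calli_minor vs Ficto_vulgaris: 12
The largest is 12 mismatches, between Calli_minor and Ficto_vulgaris; p = 12/22 = 0.545.

0.545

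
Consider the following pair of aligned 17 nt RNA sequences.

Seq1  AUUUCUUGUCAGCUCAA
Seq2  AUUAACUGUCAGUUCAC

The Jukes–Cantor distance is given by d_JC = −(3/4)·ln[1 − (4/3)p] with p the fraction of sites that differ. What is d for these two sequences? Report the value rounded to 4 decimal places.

0.3734

The sequences differ at positions 4 (U/A), 5 (C/A), 6 (U/C), 13 (C/U), 17 (A/C).
p = 5/17 = 0.294118.
d = −0.75 · ln(1 − (4/3)·0.294118) = −0.75 · ln(0.607843) = −0.75 · (-0.497839) = 0.3734.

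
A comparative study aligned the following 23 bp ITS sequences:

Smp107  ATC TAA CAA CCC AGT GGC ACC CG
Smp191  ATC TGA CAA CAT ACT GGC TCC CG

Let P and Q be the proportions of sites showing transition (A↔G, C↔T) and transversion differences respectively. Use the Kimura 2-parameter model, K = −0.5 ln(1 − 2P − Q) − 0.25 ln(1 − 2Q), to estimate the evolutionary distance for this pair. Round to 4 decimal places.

Differing sites — 5:A/G (Ti); 11:C/A (Tv); 12:C/T (Ti); 14:G/C (Tv); 19:A/T (Tv).
Of the 5 differences, 2 transitions and 3 transversions over 23 sites: P = 2/23 = 0.086957, Q = 3/23 = 0.130435.
d = −0.5·ln(0.695651) − 0.25·ln(0.739130) = −0.5·(-0.362907) − 0.25·(-0.302281) = 0.2570.

0.2570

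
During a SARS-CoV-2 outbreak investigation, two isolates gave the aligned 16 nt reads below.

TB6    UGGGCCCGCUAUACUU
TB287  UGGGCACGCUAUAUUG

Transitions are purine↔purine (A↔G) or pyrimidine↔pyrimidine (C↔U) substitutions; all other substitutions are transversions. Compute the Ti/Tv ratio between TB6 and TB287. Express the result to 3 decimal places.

0.500

Mismatches occur at site 6 (C↔A, transversion), site 14 (C↔U, transition), site 16 (U↔G, transversion).
Of the 3 differences, 1 transition and 2 transversions, so Ti/Tv = 1/2 = 0.500.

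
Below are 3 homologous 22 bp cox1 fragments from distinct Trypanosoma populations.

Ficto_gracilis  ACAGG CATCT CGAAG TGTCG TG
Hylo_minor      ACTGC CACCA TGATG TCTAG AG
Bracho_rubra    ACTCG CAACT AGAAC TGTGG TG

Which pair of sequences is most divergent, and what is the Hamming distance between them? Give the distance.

10

Pairwise Hamming distances:
  Ficto_gracilis vs Hylo_minor: 9
  Ficto_gracilis vs Bracho_rubra: 6
  Hylo_minor vs Bracho_rubra: 10
The largest is 10, between Hylo_minor and Bracho_rubra.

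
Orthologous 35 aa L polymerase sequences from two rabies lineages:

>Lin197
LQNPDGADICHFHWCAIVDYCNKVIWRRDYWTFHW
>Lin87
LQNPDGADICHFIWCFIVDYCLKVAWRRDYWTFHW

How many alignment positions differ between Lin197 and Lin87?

Differing sites — 13:H/I; 16:A/F; 22:N/L; 25:I/A.
That gives 4 mismatches out of 35 aligned sites, so the Hamming distance is 4.

4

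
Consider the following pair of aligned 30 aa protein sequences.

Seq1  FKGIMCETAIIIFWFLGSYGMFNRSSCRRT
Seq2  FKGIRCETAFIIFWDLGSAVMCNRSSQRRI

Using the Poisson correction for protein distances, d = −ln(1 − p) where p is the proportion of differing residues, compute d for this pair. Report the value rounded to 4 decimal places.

0.3102

The sequences differ at positions 5 (M/R), 10 (I/F), 15 (F/D), 19 (Y/A), 20 (G/V), 22 (F/C), 27 (C/Q), 30 (T/I).
p = 8/30 = 0.266667.
d = −ln(1 − 0.266667) = −ln(0.733333) = 0.3102.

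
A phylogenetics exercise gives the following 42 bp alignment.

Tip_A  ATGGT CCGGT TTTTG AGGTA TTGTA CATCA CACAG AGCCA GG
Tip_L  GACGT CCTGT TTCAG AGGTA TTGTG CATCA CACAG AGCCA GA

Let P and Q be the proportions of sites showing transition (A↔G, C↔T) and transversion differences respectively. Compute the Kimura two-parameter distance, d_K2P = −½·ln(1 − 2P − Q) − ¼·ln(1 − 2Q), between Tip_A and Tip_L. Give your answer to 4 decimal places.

Mismatches occur at site 1 (A→G, transition), site 2 (T→A, transversion), site 3 (G→C, transversion), site 8 (G→T, transversion), site 13 (T→C, transition), site 14 (T→A, transversion), site 25 (A→G, transition), site 42 (G→A, transition).
Of the 8 differences, 4 transitions and 4 transversions over 42 sites: P = 4/42 = 0.095238, Q = 4/42 = 0.095238.
d = −0.5·ln(0.714286) − 0.25·ln(0.809524) = −0.5·(-0.336472) − 0.25·(-0.211309) = 0.2211.

0.2211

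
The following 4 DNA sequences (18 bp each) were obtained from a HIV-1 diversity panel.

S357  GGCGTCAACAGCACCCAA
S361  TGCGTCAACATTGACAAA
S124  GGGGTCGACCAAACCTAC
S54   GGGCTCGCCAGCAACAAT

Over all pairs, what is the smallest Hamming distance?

Pairwise Hamming distances:
  S357 vs S361: 6
  S357 vs S124: 7
  S357 vs S54: 7
  S361 vs S124: 10
  S361 vs S54: 9
  S124 vs S54: 8
The smallest is 6, between S357 and S361.

6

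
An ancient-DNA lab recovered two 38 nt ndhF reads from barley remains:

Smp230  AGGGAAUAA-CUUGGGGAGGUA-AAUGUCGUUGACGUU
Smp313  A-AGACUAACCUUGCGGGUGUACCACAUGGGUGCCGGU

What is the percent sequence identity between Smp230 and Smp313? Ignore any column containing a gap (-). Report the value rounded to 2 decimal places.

Excluding the 3 gap columns leaves 35 comparable sites.
The sequences differ at positions 3 (G/A), 6 (A/C), 15 (G/C), 18 (A/G), 19 (G/U), 24 (A/C), 26 (U/C), 27 (G/A), 29 (C/G), 31 (U/G), 34 (A/C), 37 (U/G).
23 of the 35 comparable sites match, so the percent identity is 23/35 × 100 = 65.71%.

65.71%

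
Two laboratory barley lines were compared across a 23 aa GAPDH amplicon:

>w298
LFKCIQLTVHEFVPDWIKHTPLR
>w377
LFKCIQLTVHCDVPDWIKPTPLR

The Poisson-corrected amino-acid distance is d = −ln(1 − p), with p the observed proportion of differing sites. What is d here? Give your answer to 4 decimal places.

Mismatches occur at site 11 (E→C), site 12 (F→D), site 19 (H→P).
p = 3/23 = 0.130435.
d = −ln(1 − 0.130435) = −ln(0.869565) = 0.1398.

0.1398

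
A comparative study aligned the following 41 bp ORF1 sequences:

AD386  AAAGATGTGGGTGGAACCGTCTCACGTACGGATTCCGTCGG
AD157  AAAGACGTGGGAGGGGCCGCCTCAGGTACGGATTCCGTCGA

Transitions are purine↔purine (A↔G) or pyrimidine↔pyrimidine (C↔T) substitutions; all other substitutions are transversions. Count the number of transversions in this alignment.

2

The sequences differ at positions 6 (T/C, transition), 12 (T/A, transversion), 15 (A/G, transition), 16 (A/G, transition), 20 (T/C, transition), 25 (C/G, transversion), 41 (G/A, transition).
Of the 7 differences, 5 transitions and 2 transversions, so the answer is 2.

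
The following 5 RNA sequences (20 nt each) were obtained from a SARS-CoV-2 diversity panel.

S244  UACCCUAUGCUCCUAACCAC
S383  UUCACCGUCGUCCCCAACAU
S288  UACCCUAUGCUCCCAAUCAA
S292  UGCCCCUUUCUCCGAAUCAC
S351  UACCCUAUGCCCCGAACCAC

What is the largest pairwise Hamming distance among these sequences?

11

Pairwise Hamming distances:
  S244 vs S383: 10
  S244 vs S288: 3
  S244 vs S292: 6
  S244 vs S351: 2
  S383 vs S288: 9
  S383 vs S292: 9
  S383 vs S351: 11
  S288 vs S292: 6
  S288 vs S351: 4
  S292 vs S351: 6
The largest is 11, between S383 and S351.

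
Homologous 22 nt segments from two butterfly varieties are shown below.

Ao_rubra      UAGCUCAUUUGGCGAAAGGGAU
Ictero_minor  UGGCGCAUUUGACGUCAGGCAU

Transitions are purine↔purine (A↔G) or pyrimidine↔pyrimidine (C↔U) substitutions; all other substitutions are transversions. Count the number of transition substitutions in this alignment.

Mismatches occur at site 2 (A↔G, transition), site 5 (U↔G, transversion), site 12 (G↔A, transition), site 15 (A↔U, transversion), site 16 (A↔C, transversion), site 20 (G↔C, transversion).
Of the 6 differences, 2 transitions and 4 transversions, so the answer is 2.

2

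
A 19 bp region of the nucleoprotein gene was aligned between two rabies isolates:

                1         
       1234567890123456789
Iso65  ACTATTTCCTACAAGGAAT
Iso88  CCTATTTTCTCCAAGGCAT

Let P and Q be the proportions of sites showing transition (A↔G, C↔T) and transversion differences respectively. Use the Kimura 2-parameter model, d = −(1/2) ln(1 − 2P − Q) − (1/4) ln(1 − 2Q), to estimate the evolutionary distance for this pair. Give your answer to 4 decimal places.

0.2476

Mismatches occur at site 1 (A→C, transversion), site 8 (C→T, transition), site 11 (A→C, transversion), site 17 (A→C, transversion).
Of the 4 differences, 1 transition and 3 transversions over 19 sites: P = 1/19 = 0.052632, Q = 3/19 = 0.157895.
d = −0.5·ln(0.736841) − 0.25·ln(0.684210) = −0.5·(-0.305383) − 0.25·(-0.379490) = 0.2476.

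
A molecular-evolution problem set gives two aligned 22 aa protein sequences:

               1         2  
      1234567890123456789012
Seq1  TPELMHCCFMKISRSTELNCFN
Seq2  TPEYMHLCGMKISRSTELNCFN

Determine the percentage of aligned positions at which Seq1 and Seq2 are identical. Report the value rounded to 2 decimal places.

Differing sites — 4:L/Y; 7:C/L; 9:F/G.
19 of the 22 sites match, so the percent identity is 19/22 × 100 = 86.36%.

86.36%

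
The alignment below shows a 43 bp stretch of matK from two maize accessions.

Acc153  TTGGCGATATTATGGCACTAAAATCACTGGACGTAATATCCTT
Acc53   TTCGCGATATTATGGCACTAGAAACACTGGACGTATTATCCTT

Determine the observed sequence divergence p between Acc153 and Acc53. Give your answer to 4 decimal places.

0.0930

The sequences differ at positions 3 (G/C), 21 (A/G), 24 (T/A), 36 (A/T).
There are 4 differences over 43 sites, so p = 4/43 = 0.0930.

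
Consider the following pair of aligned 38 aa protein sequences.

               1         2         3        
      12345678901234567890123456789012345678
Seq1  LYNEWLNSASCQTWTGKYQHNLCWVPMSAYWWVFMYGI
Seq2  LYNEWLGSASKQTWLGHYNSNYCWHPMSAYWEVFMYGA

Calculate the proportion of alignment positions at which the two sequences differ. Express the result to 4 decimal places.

0.2632

Differing sites — 7:N/G; 11:C/K; 15:T/L; 17:K/H; 19:Q/N; 20:H/S; 22:L/Y; 25:V/H; 32:W/E; 38:I/A.
There are 10 differences over 38 sites, so p = 10/38 = 0.2632.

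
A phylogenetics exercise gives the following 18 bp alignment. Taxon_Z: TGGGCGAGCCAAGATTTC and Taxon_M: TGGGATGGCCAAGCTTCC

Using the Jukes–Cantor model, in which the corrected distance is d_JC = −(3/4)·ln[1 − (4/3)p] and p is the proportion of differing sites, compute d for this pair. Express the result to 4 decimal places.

0.3470

Mismatches occur at site 5 (C/A), site 6 (G/T), site 7 (A/G), site 14 (A/C), site 17 (T/C).
p = 5/18 = 0.277778.
d = −0.75 · ln(1 − (4/3)·0.277778) = −0.75 · ln(0.629629) = −0.75 · (-0.462625) = 0.3470.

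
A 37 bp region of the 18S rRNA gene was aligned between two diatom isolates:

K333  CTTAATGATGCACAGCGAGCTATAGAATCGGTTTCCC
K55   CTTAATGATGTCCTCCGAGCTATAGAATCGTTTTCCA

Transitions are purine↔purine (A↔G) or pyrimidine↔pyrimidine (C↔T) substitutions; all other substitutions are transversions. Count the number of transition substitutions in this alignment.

The sequences differ at positions 11 (C/T, transition), 12 (A/C, transversion), 14 (A/T, transversion), 15 (G/C, transversion), 31 (G/T, transversion), 37 (C/A, transversion).
Of the 6 differences, 1 transition and 5 transversions, so the answer is 1.

1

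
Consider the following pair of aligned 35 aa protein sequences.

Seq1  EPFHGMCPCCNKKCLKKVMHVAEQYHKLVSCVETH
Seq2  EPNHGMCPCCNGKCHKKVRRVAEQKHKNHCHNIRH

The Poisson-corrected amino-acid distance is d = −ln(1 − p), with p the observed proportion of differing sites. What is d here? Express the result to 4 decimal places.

0.4643

The sequences differ at positions 3 (F/N), 12 (K/G), 15 (L/H), 19 (M/R), 20 (H/R), 25 (Y/K), 28 (L/N), 29 (V/H), 30 (S/C), 31 (C/H), 32 (V/N), 33 (E/I), 34 (T/R).
p = 13/35 = 0.371429.
d = −ln(1 − 0.371429) = −ln(0.628571) = 0.4643.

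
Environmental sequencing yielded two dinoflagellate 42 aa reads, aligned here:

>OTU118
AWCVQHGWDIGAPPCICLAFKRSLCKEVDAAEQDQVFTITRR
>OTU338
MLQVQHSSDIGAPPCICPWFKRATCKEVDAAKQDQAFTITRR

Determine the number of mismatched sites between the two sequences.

11

The sequences differ at positions 1 (A/M), 2 (W/L), 3 (C/Q), 7 (G/S), 8 (W/S), 18 (L/P), 19 (A/W), 23 (S/A), 24 (L/T), 32 (E/K), 36 (V/A).
That gives 11 mismatches out of 42 aligned sites, so the Hamming distance is 11.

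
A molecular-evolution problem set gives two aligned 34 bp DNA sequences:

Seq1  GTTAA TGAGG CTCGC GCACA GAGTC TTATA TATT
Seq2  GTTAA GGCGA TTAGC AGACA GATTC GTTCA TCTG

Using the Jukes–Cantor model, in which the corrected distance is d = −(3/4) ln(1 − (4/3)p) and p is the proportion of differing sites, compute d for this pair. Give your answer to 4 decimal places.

0.5347

Differing sites — 6:T/G; 8:A/C; 10:G/A; 11:C/T; 13:C/A; 16:G/A; 17:C/G; 23:G/T; 26:T/G; 28:A/T; 29:T/C; 32:A/C; 34:T/G.
p = 13/34 = 0.382353.
d = −0.75 · ln(1 − (4/3)·0.382353) = −0.75 · ln(0.490196) = −0.75 · (-0.712950) = 0.5347.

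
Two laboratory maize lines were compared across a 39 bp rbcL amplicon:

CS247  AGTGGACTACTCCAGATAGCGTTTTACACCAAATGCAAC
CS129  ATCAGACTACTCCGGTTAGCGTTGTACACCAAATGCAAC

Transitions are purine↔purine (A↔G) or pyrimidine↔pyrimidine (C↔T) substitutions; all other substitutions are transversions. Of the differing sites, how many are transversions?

Differing sites — 2:G/T (Tv); 3:T/C (Ti); 4:G/A (Ti); 14:A/G (Ti); 16:A/T (Tv); 24:T/G (Tv).
Of the 6 differences, 3 transitions and 3 transversions, so the answer is 3.

3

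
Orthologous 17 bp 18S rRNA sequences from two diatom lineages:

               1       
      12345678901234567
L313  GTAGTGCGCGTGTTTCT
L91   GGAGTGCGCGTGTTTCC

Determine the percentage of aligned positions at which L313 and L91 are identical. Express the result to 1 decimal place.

Differing sites — 2:T/G; 17:T/C.
15 of the 17 sites match, so the percent identity is 15/17 × 100 = 88.2%.

88.2%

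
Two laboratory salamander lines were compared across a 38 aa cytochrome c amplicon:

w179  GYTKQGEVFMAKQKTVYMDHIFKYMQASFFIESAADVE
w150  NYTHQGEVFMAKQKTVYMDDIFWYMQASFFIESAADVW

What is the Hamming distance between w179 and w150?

Mismatches occur at site 1 (G→N), site 4 (K→H), site 20 (H→D), site 23 (K→W), site 38 (E→W).
That gives 5 mismatches out of 38 aligned sites, so the Hamming distance is 5.

5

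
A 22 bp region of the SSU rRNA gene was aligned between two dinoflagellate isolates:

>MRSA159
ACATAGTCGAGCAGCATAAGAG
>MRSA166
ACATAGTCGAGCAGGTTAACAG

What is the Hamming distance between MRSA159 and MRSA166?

3

Differing sites — 15:C/G; 16:A/T; 20:G/C.
That gives 3 mismatches out of 22 aligned sites, so the Hamming distance is 3.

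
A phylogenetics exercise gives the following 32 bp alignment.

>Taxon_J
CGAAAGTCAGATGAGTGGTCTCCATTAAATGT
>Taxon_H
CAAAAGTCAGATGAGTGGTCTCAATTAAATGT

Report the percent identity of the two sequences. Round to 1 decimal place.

Mismatches occur at site 2 (G→A), site 23 (C→A).
30 of the 32 sites match, so the percent identity is 30/32 × 100 = 93.8%.

93.8%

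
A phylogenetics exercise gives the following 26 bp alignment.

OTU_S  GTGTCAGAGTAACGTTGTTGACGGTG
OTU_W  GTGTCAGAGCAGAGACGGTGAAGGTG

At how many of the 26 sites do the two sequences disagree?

7

Mismatches occur at site 10 (T↔C), site 12 (A↔G), site 13 (C↔A), site 15 (T↔A), site 16 (T↔C), site 18 (T↔G), site 22 (C↔A).
That gives 7 mismatches out of 26 aligned sites, so the Hamming distance is 7.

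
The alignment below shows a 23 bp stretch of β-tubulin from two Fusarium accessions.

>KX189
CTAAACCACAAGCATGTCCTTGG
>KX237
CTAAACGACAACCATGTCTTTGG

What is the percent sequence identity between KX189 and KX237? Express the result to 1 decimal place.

Differing sites — 7:C/G; 12:G/C; 19:C/T.
20 of the 23 sites match, so the percent identity is 20/23 × 100 = 87.0%.

87.0%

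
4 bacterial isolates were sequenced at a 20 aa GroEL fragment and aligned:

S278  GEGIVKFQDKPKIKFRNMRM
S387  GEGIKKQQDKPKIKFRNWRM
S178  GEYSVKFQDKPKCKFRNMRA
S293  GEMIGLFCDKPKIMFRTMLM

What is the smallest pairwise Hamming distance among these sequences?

Pairwise Hamming distances:
  S278 vs S387: 3
  S278 vs S178: 4
  S278 vs S293: 7
  S387 vs S178: 7
  S387 vs S293: 9
  S178 vs S293: 10
The smallest is 3, between S278 and S387.

3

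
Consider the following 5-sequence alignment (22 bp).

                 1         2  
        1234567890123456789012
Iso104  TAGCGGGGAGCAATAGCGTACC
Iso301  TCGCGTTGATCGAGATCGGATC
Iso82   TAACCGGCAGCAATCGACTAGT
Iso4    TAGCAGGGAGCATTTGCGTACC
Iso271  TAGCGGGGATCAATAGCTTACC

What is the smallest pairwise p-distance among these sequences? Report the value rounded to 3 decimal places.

0.091

Pairwise Hamming distances:
  Iso104 vs Iso301: 9
  Iso104 vs Iso82: 8
  Iso104 vs Iso4: 3
  Iso104 vs Iso271: 2
  Iso301 vs Iso82: 16
  Iso301 vs Iso4: 12
  Iso301 vs Iso271: 9
  Iso82 vs Iso4: 9
  Iso82 vs Iso271: 9
  Iso4 vs Iso271: 5
The smallest is 2 mismatches, between Iso104 and Iso271; p = 2/22 = 0.091.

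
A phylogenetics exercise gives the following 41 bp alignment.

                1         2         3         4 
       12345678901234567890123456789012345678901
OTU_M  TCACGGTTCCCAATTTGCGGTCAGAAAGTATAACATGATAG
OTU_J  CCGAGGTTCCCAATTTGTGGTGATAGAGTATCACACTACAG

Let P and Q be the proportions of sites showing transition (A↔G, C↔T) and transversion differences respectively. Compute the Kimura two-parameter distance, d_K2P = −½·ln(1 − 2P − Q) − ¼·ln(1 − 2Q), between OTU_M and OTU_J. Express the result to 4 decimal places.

Differing sites — 1:T/C (Ti); 3:A/G (Ti); 4:C/A (Tv); 18:C/T (Ti); 22:C/G (Tv); 24:G/T (Tv); 26:A/G (Ti); 32:A/C (Tv); 36:T/C (Ti); 37:G/T (Tv); 39:T/C (Ti).
Of the 11 differences, 6 transitions and 5 transversions over 41 sites: P = 6/41 = 0.146341, Q = 5/41 = 0.121951.
d = −0.5·ln(0.585367) − 0.25·ln(0.756098) = −0.5·(-0.535516) − 0.25·(-0.279584) = 0.3377.

0.3377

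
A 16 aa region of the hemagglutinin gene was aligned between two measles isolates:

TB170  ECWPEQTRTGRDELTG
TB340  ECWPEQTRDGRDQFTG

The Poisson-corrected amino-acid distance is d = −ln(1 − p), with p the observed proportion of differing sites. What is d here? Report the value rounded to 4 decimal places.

The sequences differ at positions 9 (T/D), 13 (E/Q), 14 (L/F).
p = 3/16 = 0.187500.
d = −ln(1 − 0.187500) = −ln(0.812500) = 0.2076.

0.2076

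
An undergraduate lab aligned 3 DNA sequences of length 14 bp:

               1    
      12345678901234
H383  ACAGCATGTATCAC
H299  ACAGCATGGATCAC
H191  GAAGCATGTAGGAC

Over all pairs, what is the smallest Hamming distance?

1

Pairwise Hamming distances:
  H383 vs H299: 1
  H383 vs H191: 4
  H299 vs H191: 5
The smallest is 1, between H383 and H299.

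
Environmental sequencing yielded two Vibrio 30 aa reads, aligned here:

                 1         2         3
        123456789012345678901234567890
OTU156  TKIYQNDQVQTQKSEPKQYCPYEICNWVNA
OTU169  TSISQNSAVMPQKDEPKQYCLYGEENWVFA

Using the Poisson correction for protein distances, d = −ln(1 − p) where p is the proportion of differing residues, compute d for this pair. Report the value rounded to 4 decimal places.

0.5108

Mismatches occur at site 2 (K→S), site 4 (Y→S), site 7 (D→S), site 8 (Q→A), site 10 (Q→M), site 11 (T→P), site 14 (S→D), site 21 (P→L), site 23 (E→G), site 24 (I→E), site 25 (C→E), site 29 (N→F).
p = 12/30 = 0.400000.
d = −ln(1 − 0.400000) = −ln(0.600000) = 0.5108.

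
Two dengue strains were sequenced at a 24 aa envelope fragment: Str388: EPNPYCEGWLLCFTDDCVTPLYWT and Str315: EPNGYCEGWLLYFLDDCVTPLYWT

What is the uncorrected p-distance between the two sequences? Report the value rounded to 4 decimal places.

Differing sites — 4:P/G; 12:C/Y; 14:T/L.
There are 3 differences over 24 sites, so p = 3/24 = 0.1250.

0.1250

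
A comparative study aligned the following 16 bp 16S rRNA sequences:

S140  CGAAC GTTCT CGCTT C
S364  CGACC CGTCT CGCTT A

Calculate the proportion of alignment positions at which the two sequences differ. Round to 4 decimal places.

0.2500

The sequences differ at positions 4 (A/C), 6 (G/C), 7 (T/G), 16 (C/A).
There are 4 differences over 16 sites, so p = 4/16 = 0.2500.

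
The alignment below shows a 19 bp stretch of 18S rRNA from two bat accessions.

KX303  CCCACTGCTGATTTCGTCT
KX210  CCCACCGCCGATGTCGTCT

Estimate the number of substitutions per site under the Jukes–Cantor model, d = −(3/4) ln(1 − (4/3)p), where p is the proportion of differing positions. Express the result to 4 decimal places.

0.1773

Mismatches occur at site 6 (T↔C), site 9 (T↔C), site 13 (T↔G).
p = 3/19 = 0.157895.
d = −0.75 · ln(1 − (4/3)·0.157895) = −0.75 · ln(0.789473) = −0.75 · (-0.236390) = 0.1773.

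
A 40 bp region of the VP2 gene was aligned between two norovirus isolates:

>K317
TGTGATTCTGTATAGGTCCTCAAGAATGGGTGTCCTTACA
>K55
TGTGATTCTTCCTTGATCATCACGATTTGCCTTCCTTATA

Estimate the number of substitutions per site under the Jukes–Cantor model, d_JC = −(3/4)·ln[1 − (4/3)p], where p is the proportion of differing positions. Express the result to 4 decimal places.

The sequences differ at positions 10 (G/T), 11 (T/C), 12 (A/C), 14 (A/T), 16 (G/A), 19 (C/A), 23 (A/C), 26 (A/T), 28 (G/T), 30 (G/C), 31 (T/C), 32 (G/T), 39 (C/T).
p = 13/40 = 0.325000.
d = −0.75 · ln(1 − (4/3)·0.325000) = −0.75 · ln(0.566667) = −0.75 · (-0.567983) = 0.4260.

0.4260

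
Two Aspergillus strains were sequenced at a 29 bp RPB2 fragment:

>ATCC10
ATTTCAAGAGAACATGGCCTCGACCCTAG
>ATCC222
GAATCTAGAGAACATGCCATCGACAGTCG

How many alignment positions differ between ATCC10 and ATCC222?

9

The sequences differ at positions 1 (A/G), 2 (T/A), 3 (T/A), 6 (A/T), 17 (G/C), 19 (C/A), 25 (C/A), 26 (C/G), 28 (A/C).
That gives 9 mismatches out of 29 aligned sites, so the Hamming distance is 9.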